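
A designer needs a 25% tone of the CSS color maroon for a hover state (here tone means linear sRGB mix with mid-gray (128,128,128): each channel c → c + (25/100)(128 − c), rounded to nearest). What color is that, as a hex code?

CSS maroon is rgb(128, 0, 0).
Lerp each channel 25% toward 128:
  R: 128 + 0.25×(128−128) = 128 + 0 = 128 → 128
  G: 0 + 0.25×(128−0) = 0 + 32 = 32 → 32
  B: 0 + 0.25×(128−0) = 0 + 32 = 32 → 32
rgb(128, 32, 32) = #802020.

#802020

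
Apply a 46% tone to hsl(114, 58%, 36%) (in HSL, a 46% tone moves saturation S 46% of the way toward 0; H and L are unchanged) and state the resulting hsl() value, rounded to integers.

hsl(114, 31%, 36%)

S moves 46% from 58 toward 0: 58 − 26.68 = 31.32 → 31.
H and L are unchanged.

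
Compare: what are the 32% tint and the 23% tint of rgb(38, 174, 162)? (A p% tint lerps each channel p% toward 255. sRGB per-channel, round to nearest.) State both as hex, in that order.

#6bc8c0, #58c1b7

32% tint:
  R: 38 + 0.32×(255−38) = 38 + 69.44 = 107.44 → 107
  G: 174 + 25.92 = 199.92 → 200
  B: 162 + 0.32×(255−162) = 162 + 29.76 = 191.76 → 192
  → #6bc8c0
23% tint:
  R: 38 + 49.91 = 87.91 → 88
  G: 174 + 0.23×(255−174) = 174 + 18.63 = 192.63 → 193
  B: 162 + 0.23×(255−162) = 162 + 21.39 = 183.39 → 183
  → #58c1b7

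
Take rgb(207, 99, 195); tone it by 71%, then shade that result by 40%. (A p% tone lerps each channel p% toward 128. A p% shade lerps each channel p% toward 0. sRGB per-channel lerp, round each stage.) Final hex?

#5b4858

Lerp each channel 71% toward 128:
  R: 207 − 56.09 = 150.91 → 151
  G: 99 + 20.59 = 119.59 → 120
  B: 195 + 0.71×(128−195) = 195 − 47.57 = 147.43 → 147
After the tone: rgb(151, 120, 147) = #977893.
A 40% shade moves each channel 40% toward 0:
  R: 151 − 60.4 = 90.6 → 91
  G: 120 + 0.4×(0−120) = 120 − 48 = 72 → 72
  B: 147 − 58.8 = 88.2 → 88
rgb(91, 72, 88) = #5b4858.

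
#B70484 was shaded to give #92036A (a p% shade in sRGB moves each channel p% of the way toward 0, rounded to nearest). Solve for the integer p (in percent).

#B70484 is rgb(183, 4, 132); #92036A is rgb(146, 3, 106).
On the R channel (widest range): 146 ≈ 183 + (p/100)(0 − 183), so p ≈ 100×(146 − 183)/(0 − 183) = -3700/-183 = 20.22.
p = 20 reproduces all three channels after rounding.

20%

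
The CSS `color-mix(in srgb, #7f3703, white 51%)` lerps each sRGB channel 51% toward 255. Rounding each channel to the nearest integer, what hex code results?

#7f3703 is rgb(127, 55, 3).
Lerp each channel 51% toward 255:
  R: 127 + 65.28 = 192.28 → 192
  G: 55 + 0.51×(255−55) = 55 + 102 = 157 → 157
  B: 3 + 128.52 = 131.52 → 132
rgb(192, 157, 132) = #c09d84.

#c09d84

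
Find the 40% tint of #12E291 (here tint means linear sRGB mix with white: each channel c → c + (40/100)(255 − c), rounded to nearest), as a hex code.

#12E291 is rgb(18, 226, 145).
Per channel, c → c + 0.4(255 − c):
  R: 18 + 94.8 = 112.8 → 113
  G: 226 + 11.6 = 237.6 → 238
  B: 145 + 0.4×(255−145) = 145 + 44 = 189 → 189
rgb(113, 238, 189) = #71EEBD.

#71EEBD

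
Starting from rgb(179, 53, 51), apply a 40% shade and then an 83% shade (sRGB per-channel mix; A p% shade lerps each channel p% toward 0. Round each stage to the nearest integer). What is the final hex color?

A 40% shade moves each channel 40% toward 0:
  R: 179 + 0.4×(0−179) = 179 − 71.6 = 107.4 → 107
  G: 53 + 0.4×(0−53) = 53 − 21.2 = 31.8 → 32
  B: 51 − 20.4 = 30.6 → 31
After the shade: rgb(107, 32, 31) = #6B201F.
Lerp each channel 83% toward 0:
  R: 107 + 0.83×(0−107) = 107 − 88.81 = 18.19 → 18
  G: 32 + 0.83×(0−32) = 32 − 26.56 = 5.44 → 5
  B: 31 + 0.83×(0−31) = 31 − 25.73 = 5.27 → 5
rgb(18, 5, 5) = #120505.

#120505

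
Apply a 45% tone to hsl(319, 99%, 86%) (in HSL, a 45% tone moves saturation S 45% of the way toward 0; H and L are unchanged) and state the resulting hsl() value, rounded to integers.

S moves 45% from 99 toward 0: 99 − 44.55 = 54.45 → 54.
H and L are unchanged.

hsl(319, 54%, 86%)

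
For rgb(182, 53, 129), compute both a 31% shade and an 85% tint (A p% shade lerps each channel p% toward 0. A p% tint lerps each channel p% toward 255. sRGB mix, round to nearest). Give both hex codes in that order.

31% shade:
  R: 182 + 0.31×(0−182) = 182 − 56.42 = 125.58 → 126
  G: 53 − 16.43 = 36.57 → 37
  B: 129 + 0.31×(0−129) = 129 − 39.99 = 89.01 → 89
  → #7E2559
85% tint:
  R: 182 + 0.85×(255−182) = 182 + 62.05 = 244.05 → 244
  G: 53 + 0.85×(255−53) = 53 + 171.7 = 224.7 → 225
  B: 129 + 107.1 = 236.1 → 236
  → #F4E1EC

#7E2559, #F4E1EC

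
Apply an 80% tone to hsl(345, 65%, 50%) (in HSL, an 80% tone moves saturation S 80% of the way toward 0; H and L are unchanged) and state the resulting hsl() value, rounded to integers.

hsl(345, 13%, 50%)

S moves 80% from 65 toward 0: 65 − 52 = 13 → 13.
H and L are unchanged.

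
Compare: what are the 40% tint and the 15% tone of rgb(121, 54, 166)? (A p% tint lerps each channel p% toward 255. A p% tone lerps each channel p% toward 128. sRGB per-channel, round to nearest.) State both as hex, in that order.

#AF86CA, #7A41A0

40% tint:
  R: 121 + 0.4×(255−121) = 121 + 53.6 = 174.6 → 175
  G: 54 + 0.4×(255−54) = 54 + 80.4 = 134.4 → 134
  B: 166 + 0.4×(255−166) = 166 + 35.6 = 201.6 → 202
  → #AF86CA
15% tone:
  R: 121 + 0.15×(128−121) = 121 + 1.05 = 122.05 → 122
  G: 54 + 11.1 = 65.1 → 65
  B: 166 − 5.7 = 160.3 → 160
  → #7A41A0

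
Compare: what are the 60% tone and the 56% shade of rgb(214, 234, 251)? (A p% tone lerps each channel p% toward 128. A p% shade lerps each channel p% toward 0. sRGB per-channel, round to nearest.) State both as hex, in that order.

#A2AAB1, #5E676E

60% tone:
  R: 214 − 51.6 = 162.4 → 162
  G: 234 + 0.6×(128−234) = 234 − 63.6 = 170.4 → 170
  B: 251 + 0.6×(128−251) = 251 − 73.8 = 177.2 → 177
  → #A2AAB1
56% shade:
  R: 214 + 0.56×(0−214) = 214 − 119.84 = 94.16 → 94
  G: 234 − 131.04 = 102.96 → 103
  B: 251 + 0.56×(0−251) = 251 − 140.56 = 110.44 → 110
  → #5E676E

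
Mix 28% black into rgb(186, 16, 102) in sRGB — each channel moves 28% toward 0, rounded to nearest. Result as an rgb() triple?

Lerp each channel 28% toward 0:
  R: 186 + 0.28×(0−186) = 186 − 52.08 = 133.92 → 134
  G: 16 + 0.28×(0−16) = 16 − 4.48 = 11.52 → 12
  B: 102 + 0.28×(0−102) = 102 − 28.56 = 73.44 → 73

rgb(134, 12, 73)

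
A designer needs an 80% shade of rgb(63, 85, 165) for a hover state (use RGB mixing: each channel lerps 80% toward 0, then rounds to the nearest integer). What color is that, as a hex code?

#0D1121

An 80% shade moves each channel 80% toward 0:
  R: 63 + 0.8×(0−63) = 63 − 50.4 = 12.6 → 13
  G: 85 + 0.8×(0−85) = 85 − 68 = 17 → 17
  B: 165 − 132 = 33 → 33
rgb(13, 17, 33) = #0D1121.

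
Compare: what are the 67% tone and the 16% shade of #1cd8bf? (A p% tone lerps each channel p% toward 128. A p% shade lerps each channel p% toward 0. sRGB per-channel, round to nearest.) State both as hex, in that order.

#1cd8bf is rgb(28, 216, 191).
67% tone:
  R: 28 + 0.67×(128−28) = 28 + 67 = 95 → 95
  G: 216 − 58.96 = 157.04 → 157
  B: 191 + 0.67×(128−191) = 191 − 42.21 = 148.79 → 149
  → #5f9d95
16% shade:
  R: 28 + 0.16×(0−28) = 28 − 4.48 = 23.52 → 24
  G: 216 + 0.16×(0−216) = 216 − 34.56 = 181.44 → 181
  B: 191 − 30.56 = 160.44 → 160
  → #18b5a0

#5f9d95, #18b5a0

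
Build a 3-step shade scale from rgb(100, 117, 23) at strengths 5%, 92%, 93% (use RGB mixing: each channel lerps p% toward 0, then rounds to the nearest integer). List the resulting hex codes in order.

#5f6f16, #080902, #070802

5%: (100 − 5 = 95→95, 117 − 5.85 = 111.15→111, 23 − 1.15 = 21.85→22) → #5f6f16
92%: (100 − 92 = 8→8, 117 − 107.64 = 9.36→9, 23 − 21.16 = 1.84→2) → #080902
93%: (100 − 93 = 7→7, 117 − 108.81 = 8.19→8, 23 − 21.39 = 1.61→2) → #070802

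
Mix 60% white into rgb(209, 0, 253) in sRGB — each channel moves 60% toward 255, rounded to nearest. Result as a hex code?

Per channel, c → c + 0.6(255 − c):
  R: 209 + 27.6 = 236.6 → 237
  G: 0 + 153 = 153 → 153
  B: 253 + 1.2 = 254.2 → 254
rgb(237, 153, 254) = #ed99fe.

#ed99fe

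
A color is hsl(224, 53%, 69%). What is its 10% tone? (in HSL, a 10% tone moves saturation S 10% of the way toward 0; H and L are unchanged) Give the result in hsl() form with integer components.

S moves 10% from 53 toward 0: 53 − 5.3 = 47.7 → 48.
H and L are unchanged.

hsl(224, 48%, 69%)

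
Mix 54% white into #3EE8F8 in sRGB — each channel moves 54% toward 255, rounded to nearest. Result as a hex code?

#3EE8F8 is rgb(62, 232, 248).
Per channel, c → c + 0.54(255 − c):
  R: 62 + 0.54×(255−62) = 62 + 104.22 = 166.22 → 166
  G: 232 + 12.42 = 244.42 → 244
  B: 248 + 0.54×(255−248) = 248 + 3.78 = 251.78 → 252
rgb(166, 244, 252) = #A6F4FC.

#A6F4FC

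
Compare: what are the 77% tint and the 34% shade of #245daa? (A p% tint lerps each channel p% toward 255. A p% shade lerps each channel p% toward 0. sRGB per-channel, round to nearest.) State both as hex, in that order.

#245daa is rgb(36, 93, 170).
77% tint:
  R: 36 + 0.77×(255−36) = 36 + 168.63 = 204.63 → 205
  G: 93 + 124.74 = 217.74 → 218
  B: 170 + 65.45 = 235.45 → 235
  → #cddaeb
34% shade:
  R: 36 − 12.24 = 23.76 → 24
  G: 93 + 0.34×(0−93) = 93 − 31.62 = 61.38 → 61
  B: 170 − 57.8 = 112.2 → 112
  → #183d70

#cddaeb, #183d70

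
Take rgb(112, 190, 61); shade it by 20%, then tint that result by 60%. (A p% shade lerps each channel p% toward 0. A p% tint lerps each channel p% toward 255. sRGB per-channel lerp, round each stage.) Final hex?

Per channel, c → c + 0.2(0 − c):
  R: 112 − 22.4 = 89.6 → 90
  G: 190 + 0.2×(0−190) = 190 − 38 = 152 → 152
  B: 61 + 0.2×(0−61) = 61 − 12.2 = 48.8 → 49
After the shade: rgb(90, 152, 49) = #5A9831.
Per channel, c → c + 0.6(255 − c):
  R: 90 + 0.6×(255−90) = 90 + 99 = 189 → 189
  G: 152 + 0.6×(255−152) = 152 + 61.8 = 213.8 → 214
  B: 49 + 123.6 = 172.6 → 173
rgb(189, 214, 173) = #BDD6AD.

#BDD6AD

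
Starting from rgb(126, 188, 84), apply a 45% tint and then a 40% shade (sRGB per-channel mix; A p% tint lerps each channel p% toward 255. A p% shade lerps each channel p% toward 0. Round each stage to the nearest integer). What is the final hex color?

Per channel, c → c + 0.45(255 − c):
  R: 126 + 0.45×(255−126) = 126 + 58.05 = 184.05 → 184
  G: 188 + 30.15 = 218.15 → 218
  B: 84 + 0.45×(255−84) = 84 + 76.95 = 160.95 → 161
After the tint: rgb(184, 218, 161) = #b8daa1.
Lerp each channel 40% toward 0:
  R: 184 + 0.4×(0−184) = 184 − 73.6 = 110.4 → 110
  G: 218 + 0.4×(0−218) = 218 − 87.2 = 130.8 → 131
  B: 161 + 0.4×(0−161) = 161 − 64.4 = 96.6 → 97
rgb(110, 131, 97) = #6e8361.

#6e8361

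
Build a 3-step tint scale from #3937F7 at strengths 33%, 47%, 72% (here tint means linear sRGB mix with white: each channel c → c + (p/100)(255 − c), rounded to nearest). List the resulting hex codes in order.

#3937F7 is rgb(57, 55, 247).
33%: (57 + 65.34 = 122.34→122, 55 + 66 = 121→121, 247 + 2.64 = 249.64→250) → #7A79FA
47%: (57 + 93.06 = 150.06→150, 55 + 94 = 149→149, 247 + 3.76 = 250.76→251) → #9695FB
72%: (57 + 142.56 = 199.56→200, 55 + 144 = 199→199, 247 + 5.76 = 252.76→253) → #C8C7FD

#7A79FA, #9695FB, #C8C7FD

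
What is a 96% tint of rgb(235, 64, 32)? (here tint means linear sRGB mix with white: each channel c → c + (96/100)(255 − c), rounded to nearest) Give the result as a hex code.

A 96% tint moves each channel 96% toward 255:
  R: 235 + 0.96×(255−235) = 235 + 19.2 = 254.2 → 254
  G: 64 + 0.96×(255−64) = 64 + 183.36 = 247.36 → 247
  B: 32 + 214.08 = 246.08 → 246
rgb(254, 247, 246) = #FEF7F6.

#FEF7F6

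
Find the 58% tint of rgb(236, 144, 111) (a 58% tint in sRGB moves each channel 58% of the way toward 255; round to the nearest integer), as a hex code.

Per channel, c → c + 0.58(255 − c):
  R: 236 + 11.02 = 247.02 → 247
  G: 144 + 64.38 = 208.38 → 208
  B: 111 + 0.58×(255−111) = 111 + 83.52 = 194.52 → 195
rgb(247, 208, 195) = #F7D0C3.

#F7D0C3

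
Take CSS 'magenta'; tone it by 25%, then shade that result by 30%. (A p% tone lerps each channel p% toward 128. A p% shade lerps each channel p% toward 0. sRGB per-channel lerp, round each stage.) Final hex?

CSS magenta is rgb(255, 0, 255).
Per channel, c → c + 0.25(128 − c):
  R: 255 − 31.75 = 223.25 → 223
  G: 0 + 32 = 32 → 32
  B: 255 − 31.75 = 223.25 → 223
After the tone: rgb(223, 32, 223) = #DF20DF.
Per channel, c → c + 0.3(0 − c):
  R: 223 − 66.9 = 156.1 → 156
  G: 32 − 9.6 = 22.4 → 22
  B: 223 + 0.3×(0−223) = 223 − 66.9 = 156.1 → 156
rgb(156, 22, 156) = #9C169C.

#9C169C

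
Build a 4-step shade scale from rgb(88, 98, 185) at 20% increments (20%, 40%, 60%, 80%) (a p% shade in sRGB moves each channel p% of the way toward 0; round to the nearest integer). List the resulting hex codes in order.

20%: (88 − 17.6 = 70.4→70, 98 − 19.6 = 78.4→78, 185 − 37 = 148→148) → #464E94
40%: (88 − 35.2 = 52.8→53, 98 − 39.2 = 58.8→59, 185 − 74 = 111→111) → #353B6F
60%: (88 − 52.8 = 35.2→35, 98 − 58.8 = 39.2→39, 185 − 111 = 74→74) → #23274A
80%: (88 − 70.4 = 17.6→18, 98 − 78.4 = 19.6→20, 185 − 148 = 37→37) → #121425

#464E94, #353B6F, #23274A, #121425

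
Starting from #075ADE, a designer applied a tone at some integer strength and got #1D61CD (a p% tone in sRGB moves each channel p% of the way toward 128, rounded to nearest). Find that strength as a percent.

#075ADE is rgb(7, 90, 222); #1D61CD is rgb(29, 97, 205).
On the R channel (widest range): 29 ≈ 7 + (p/100)(128 − 7), so p ≈ 100×(29 − 7)/(128 − 7) = 2200/121 = 18.18.
p = 18 reproduces all three channels after rounding.

18%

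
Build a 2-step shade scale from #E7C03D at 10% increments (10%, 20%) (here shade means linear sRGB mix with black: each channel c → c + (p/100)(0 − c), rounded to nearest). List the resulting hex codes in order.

#D0AD37, #B99A31

#E7C03D is rgb(231, 192, 61).
10%: (231 − 23.1 = 207.9→208, 192 − 19.2 = 172.8→173, 61 − 6.1 = 54.9→55) → #D0AD37
20%: (231 − 46.2 = 184.8→185, 192 − 38.4 = 153.6→154, 61 − 12.2 = 48.8→49) → #B99A31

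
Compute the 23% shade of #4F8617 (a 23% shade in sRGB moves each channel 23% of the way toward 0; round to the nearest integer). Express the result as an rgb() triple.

#4F8617 is rgb(79, 134, 23).
A 23% shade moves each channel 23% toward 0:
  R: 79 − 18.17 = 60.83 → 61
  G: 134 + 0.23×(0−134) = 134 − 30.82 = 103.18 → 103
  B: 23 − 5.29 = 17.71 → 18

rgb(61, 103, 18)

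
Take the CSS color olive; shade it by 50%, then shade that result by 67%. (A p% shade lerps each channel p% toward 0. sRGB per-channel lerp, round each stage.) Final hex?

#151500

CSS olive is rgb(128, 128, 0).
Lerp each channel 50% toward 0:
  R: 128 + 0.5×(0−128) = 128 − 64 = 64 → 64
  G: 128 − 64 = 64 → 64
  B: 0 + 0.5×(0−0) = 0 + 0 = 0 → 0
After the shade: rgb(64, 64, 0) = #404000.
Lerp each channel 67% toward 0:
  R: 64 − 42.88 = 21.12 → 21
  G: 64 − 42.88 = 21.12 → 21
  B: 0 + 0 = 0 → 0
rgb(21, 21, 0) = #151500.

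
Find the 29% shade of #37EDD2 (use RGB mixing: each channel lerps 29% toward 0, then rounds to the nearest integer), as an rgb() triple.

#37EDD2 is rgb(55, 237, 210).
Lerp each channel 29% toward 0:
  R: 55 − 15.95 = 39.05 → 39
  G: 237 + 0.29×(0−237) = 237 − 68.73 = 168.27 → 168
  B: 210 + 0.29×(0−210) = 210 − 60.9 = 149.1 → 149

rgb(39, 168, 149)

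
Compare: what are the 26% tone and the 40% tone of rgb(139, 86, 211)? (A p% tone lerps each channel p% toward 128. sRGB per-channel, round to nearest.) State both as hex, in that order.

26% tone:
  R: 139 + 0.26×(128−139) = 139 − 2.86 = 136.14 → 136
  G: 86 + 10.92 = 96.92 → 97
  B: 211 + 0.26×(128−211) = 211 − 21.58 = 189.42 → 189
  → #8861BD
40% tone:
  R: 139 + 0.4×(128−139) = 139 − 4.4 = 134.6 → 135
  G: 86 + 16.8 = 102.8 → 103
  B: 211 + 0.4×(128−211) = 211 − 33.2 = 177.8 → 178
  → #8767B2

#8861BD, #8767B2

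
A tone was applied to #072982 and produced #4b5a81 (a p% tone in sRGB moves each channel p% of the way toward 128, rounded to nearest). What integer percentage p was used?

#072982 is rgb(7, 41, 130); #4b5a81 is rgb(75, 90, 129).
On the R channel (widest range): 75 ≈ 7 + (p/100)(128 − 7), so p ≈ 100×(75 − 7)/(128 − 7) = 6800/121 = 56.20.
p = 56 reproduces all three channels after rounding.

56%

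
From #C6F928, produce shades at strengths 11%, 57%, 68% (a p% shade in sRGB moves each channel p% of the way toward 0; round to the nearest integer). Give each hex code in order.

#C6F928 is rgb(198, 249, 40).
11%: (198 − 21.78 = 176.22→176, 249 − 27.39 = 221.61→222, 40 − 4.4 = 35.6→36) → #B0DE24
57%: (198 − 112.86 = 85.14→85, 249 − 141.93 = 107.07→107, 40 − 22.8 = 17.2→17) → #556B11
68%: (198 − 134.64 = 63.36→63, 249 − 169.32 = 79.68→80, 40 − 27.2 = 12.8→13) → #3F500D

#B0DE24, #556B11, #3F500D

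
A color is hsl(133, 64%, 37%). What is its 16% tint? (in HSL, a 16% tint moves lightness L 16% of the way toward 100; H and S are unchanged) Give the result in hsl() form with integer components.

L moves 16% from 37 toward 100: 37 + 10.08 = 47.08 → 47.
H and S are unchanged.

hsl(133, 64%, 47%)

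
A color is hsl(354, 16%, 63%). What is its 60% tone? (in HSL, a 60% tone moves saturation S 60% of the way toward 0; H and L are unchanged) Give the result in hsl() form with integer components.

S moves 60% from 16 toward 0: 16 − 9.6 = 6.4 → 6.
H and L are unchanged.

hsl(354, 6%, 63%)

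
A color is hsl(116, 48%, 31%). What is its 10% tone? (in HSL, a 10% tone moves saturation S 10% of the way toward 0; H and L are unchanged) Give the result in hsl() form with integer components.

S moves 10% from 48 toward 0: 48 − 4.8 = 43.2 → 43.
H and L are unchanged.

hsl(116, 43%, 31%)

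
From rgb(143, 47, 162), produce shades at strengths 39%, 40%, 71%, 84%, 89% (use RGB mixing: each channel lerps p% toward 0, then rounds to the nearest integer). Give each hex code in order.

#571d63, #561c61, #290e2f, #17081a, #100512

39%: (143 − 55.77 = 87.23→87, 47 − 18.33 = 28.67→29, 162 − 63.18 = 98.82→99) → #571d63
40%: (143 − 57.2 = 85.8→86, 47 − 18.8 = 28.2→28, 162 − 64.8 = 97.2→97) → #561c61
71%: (143 − 101.53 = 41.47→41, 47 − 33.37 = 13.63→14, 162 − 115.02 = 46.98→47) → #290e2f
84%: (143 − 120.12 = 22.88→23, 47 − 39.48 = 7.52→8, 162 − 136.08 = 25.92→26) → #17081a
89%: (143 − 127.27 = 15.73→16, 47 − 41.83 = 5.17→5, 162 − 144.18 = 17.82→18) → #100512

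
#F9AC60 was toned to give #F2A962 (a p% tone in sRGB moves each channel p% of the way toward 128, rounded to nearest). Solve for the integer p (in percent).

#F9AC60 is rgb(249, 172, 96); #F2A962 is rgb(242, 169, 98).
On the R channel (widest range): 242 ≈ 249 + (p/100)(128 − 249), so p ≈ 100×(242 − 249)/(128 − 249) = -700/-121 = 5.79.
p = 6 reproduces all three channels after rounding.

6%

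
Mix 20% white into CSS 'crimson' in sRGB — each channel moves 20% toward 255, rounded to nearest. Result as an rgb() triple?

CSS crimson is rgb(220, 20, 60).
Per channel, c → c + 0.2(255 − c):
  R: 220 + 0.2×(255−220) = 220 + 7 = 227 → 227
  G: 20 + 47 = 67 → 67
  B: 60 + 0.2×(255−60) = 60 + 39 = 99 → 99

rgb(227, 67, 99)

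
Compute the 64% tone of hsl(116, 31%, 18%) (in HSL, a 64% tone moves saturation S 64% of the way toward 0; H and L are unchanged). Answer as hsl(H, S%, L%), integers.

S moves 64% from 31 toward 0: 31 − 19.84 = 11.16 → 11.
H and L are unchanged.

hsl(116, 11%, 18%)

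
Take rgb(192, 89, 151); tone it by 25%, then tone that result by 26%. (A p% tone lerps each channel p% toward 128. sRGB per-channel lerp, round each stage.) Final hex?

#A46B8D

Lerp each channel 25% toward 128:
  R: 192 + 0.25×(128−192) = 192 − 16 = 176 → 176
  G: 89 + 9.75 = 98.75 → 99
  B: 151 + 0.25×(128−151) = 151 − 5.75 = 145.25 → 145
After the tone: rgb(176, 99, 145) = #B06391.
Lerp each channel 26% toward 128:
  R: 176 + 0.26×(128−176) = 176 − 12.48 = 163.52 → 164
  G: 99 + 0.26×(128−99) = 99 + 7.54 = 106.54 → 107
  B: 145 − 4.42 = 140.58 → 141
rgb(164, 107, 141) = #A46B8D.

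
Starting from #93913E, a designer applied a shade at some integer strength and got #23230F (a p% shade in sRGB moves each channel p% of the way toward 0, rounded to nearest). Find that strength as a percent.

76%

#93913E is rgb(147, 145, 62); #23230F is rgb(35, 35, 15).
On the R channel (widest range): 35 ≈ 147 + (p/100)(0 − 147), so p ≈ 100×(35 − 147)/(0 − 147) = -11200/-147 = 76.19.
p = 76 reproduces all three channels after rounding.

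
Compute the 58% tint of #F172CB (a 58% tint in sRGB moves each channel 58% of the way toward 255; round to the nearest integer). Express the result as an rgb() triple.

#F172CB is rgb(241, 114, 203).
A 58% tint moves each channel 58% toward 255:
  R: 241 + 0.58×(255−241) = 241 + 8.12 = 249.12 → 249
  G: 114 + 0.58×(255−114) = 114 + 81.78 = 195.78 → 196
  B: 203 + 0.58×(255−203) = 203 + 30.16 = 233.16 → 233

rgb(249, 196, 233)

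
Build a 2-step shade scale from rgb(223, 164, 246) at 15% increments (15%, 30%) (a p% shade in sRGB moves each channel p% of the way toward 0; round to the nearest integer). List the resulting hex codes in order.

15%: (223 − 33.45 = 189.55→190, 164 − 24.6 = 139.4→139, 246 − 36.9 = 209.1→209) → #be8bd1
30%: (223 − 66.9 = 156.1→156, 164 − 49.2 = 114.8→115, 246 − 73.8 = 172.2→172) → #9c73ac

#be8bd1, #9c73ac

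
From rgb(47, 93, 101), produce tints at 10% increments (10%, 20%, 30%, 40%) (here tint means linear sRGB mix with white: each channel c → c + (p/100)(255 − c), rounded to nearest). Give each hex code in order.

#446d74, #597d84, #6d8e93, #829ea3

10%: (47 + 20.8 = 67.8→68, 93 + 16.2 = 109.2→109, 101 + 15.4 = 116.4→116) → #446d74
20%: (47 + 41.6 = 88.6→89, 93 + 32.4 = 125.4→125, 101 + 30.8 = 131.8→132) → #597d84
30%: (47 + 62.4 = 109.4→109, 93 + 48.6 = 141.6→142, 101 + 46.2 = 147.2→147) → #6d8e93
40%: (47 + 83.2 = 130.2→130, 93 + 64.8 = 157.8→158, 101 + 61.6 = 162.6→163) → #829ea3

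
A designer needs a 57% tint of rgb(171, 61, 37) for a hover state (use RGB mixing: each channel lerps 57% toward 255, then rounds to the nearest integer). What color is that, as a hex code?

Lerp each channel 57% toward 255:
  R: 171 + 47.88 = 218.88 → 219
  G: 61 + 0.57×(255−61) = 61 + 110.58 = 171.58 → 172
  B: 37 + 0.57×(255−37) = 37 + 124.26 = 161.26 → 161
rgb(219, 172, 161) = #DBACA1.

#DBACA1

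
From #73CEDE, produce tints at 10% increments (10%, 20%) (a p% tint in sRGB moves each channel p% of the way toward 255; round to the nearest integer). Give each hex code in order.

#81D3E1, #8FD8E5

#73CEDE is rgb(115, 206, 222).
10%: (115 + 14 = 129→129, 206 + 4.9 = 210.9→211, 222 + 3.3 = 225.3→225) → #81D3E1
20%: (115 + 28 = 143→143, 206 + 9.8 = 215.8→216, 222 + 6.6 = 228.6→229) → #8FD8E5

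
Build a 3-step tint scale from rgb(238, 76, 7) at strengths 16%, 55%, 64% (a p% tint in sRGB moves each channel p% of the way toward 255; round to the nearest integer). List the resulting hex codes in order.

16%: (238 + 2.72 = 240.72→241, 76 + 28.64 = 104.64→105, 7 + 39.68 = 46.68→47) → #f1692f
55%: (238 + 9.35 = 247.35→247, 76 + 98.45 = 174.45→174, 7 + 136.4 = 143.4→143) → #f7ae8f
64%: (238 + 10.88 = 248.88→249, 76 + 114.56 = 190.56→191, 7 + 158.72 = 165.72→166) → #f9bfa6

#f1692f, #f7ae8f, #f9bfa6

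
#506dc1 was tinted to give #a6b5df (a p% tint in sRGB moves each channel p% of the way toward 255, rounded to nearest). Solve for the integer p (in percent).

49%

#506dc1 is rgb(80, 109, 193); #a6b5df is rgb(166, 181, 223).
On the R channel (widest range): 166 ≈ 80 + (p/100)(255 − 80), so p ≈ 100×(166 − 80)/(255 − 80) = 8600/175 = 49.14.
p = 49 reproduces all three channels after rounding.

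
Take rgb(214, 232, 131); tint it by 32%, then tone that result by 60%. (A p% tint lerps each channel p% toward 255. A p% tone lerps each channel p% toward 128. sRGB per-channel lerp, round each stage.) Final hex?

Lerp each channel 32% toward 255:
  R: 214 + 13.12 = 227.12 → 227
  G: 232 + 0.32×(255−232) = 232 + 7.36 = 239.36 → 239
  B: 131 + 0.32×(255−131) = 131 + 39.68 = 170.68 → 171
After the tint: rgb(227, 239, 171) = #E3EFAB.
A 60% tone moves each channel 60% toward 128:
  R: 227 − 59.4 = 167.6 → 168
  G: 239 + 0.6×(128−239) = 239 − 66.6 = 172.4 → 172
  B: 171 − 25.8 = 145.2 → 145
rgb(168, 172, 145) = #A8AC91.

#A8AC91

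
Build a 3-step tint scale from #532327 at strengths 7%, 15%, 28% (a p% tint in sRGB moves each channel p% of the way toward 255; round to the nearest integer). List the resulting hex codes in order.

#532327 is rgb(83, 35, 39).
7%: (83 + 12.04 = 95.04→95, 35 + 15.4 = 50.4→50, 39 + 15.12 = 54.12→54) → #5F3236
15%: (83 + 25.8 = 108.8→109, 35 + 33 = 68→68, 39 + 32.4 = 71.4→71) → #6D4447
28%: (83 + 48.16 = 131.16→131, 35 + 61.6 = 96.6→97, 39 + 60.48 = 99.48→99) → #836163

#5F3236, #6D4447, #836163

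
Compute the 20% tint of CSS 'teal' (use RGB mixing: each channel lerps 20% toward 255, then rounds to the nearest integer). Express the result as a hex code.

CSS teal is rgb(0, 128, 128).
Per channel, c → c + 0.2(255 − c):
  R: 0 + 0.2×(255−0) = 0 + 51 = 51 → 51
  G: 128 + 0.2×(255−128) = 128 + 25.4 = 153.4 → 153
  B: 128 + 25.4 = 153.4 → 153
rgb(51, 153, 153) = #339999.

#339999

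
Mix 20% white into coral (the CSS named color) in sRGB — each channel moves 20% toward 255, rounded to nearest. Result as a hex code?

CSS coral is rgb(255, 127, 80).
Per channel, c → c + 0.2(255 − c):
  R: 255 + 0 = 255 → 255
  G: 127 + 0.2×(255−127) = 127 + 25.6 = 152.6 → 153
  B: 80 + 0.2×(255−80) = 80 + 35 = 115 → 115
rgb(255, 153, 115) = #ff9973.

#ff9973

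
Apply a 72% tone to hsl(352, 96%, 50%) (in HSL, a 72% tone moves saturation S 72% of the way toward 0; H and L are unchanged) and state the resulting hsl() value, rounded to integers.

S moves 72% from 96 toward 0: 96 − 69.12 = 26.88 → 27.
H and L are unchanged.

hsl(352, 27%, 50%)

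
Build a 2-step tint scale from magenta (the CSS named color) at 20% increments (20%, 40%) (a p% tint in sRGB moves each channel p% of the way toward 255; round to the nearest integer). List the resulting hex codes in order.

CSS magenta is rgb(255, 0, 255).
20%: (255→255, 0 + 51 = 51→51, 255→255) → #FF33FF
40%: (255→255, 0 + 102 = 102→102, 255→255) → #FF66FF

#FF33FF, #FF66FF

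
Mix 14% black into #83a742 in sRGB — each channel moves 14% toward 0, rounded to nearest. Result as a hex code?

#83a742 is rgb(131, 167, 66).
Lerp each channel 14% toward 0:
  R: 131 + 0.14×(0−131) = 131 − 18.34 = 112.66 → 113
  G: 167 + 0.14×(0−167) = 167 − 23.38 = 143.62 → 144
  B: 66 + 0.14×(0−66) = 66 − 9.24 = 56.76 → 57
rgb(113, 144, 57) = #719039.

#719039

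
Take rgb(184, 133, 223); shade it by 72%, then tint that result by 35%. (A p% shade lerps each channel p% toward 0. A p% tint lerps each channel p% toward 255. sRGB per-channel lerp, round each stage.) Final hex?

A 72% shade moves each channel 72% toward 0:
  R: 184 − 132.48 = 51.52 → 52
  G: 133 − 95.76 = 37.24 → 37
  B: 223 + 0.72×(0−223) = 223 − 160.56 = 62.44 → 62
After the shade: rgb(52, 37, 62) = #34253E.
Per channel, c → c + 0.35(255 − c):
  R: 52 + 71.05 = 123.05 → 123
  G: 37 + 76.3 = 113.3 → 113
  B: 62 + 0.35×(255−62) = 62 + 67.55 = 129.55 → 130
rgb(123, 113, 130) = #7B7182.

#7B7182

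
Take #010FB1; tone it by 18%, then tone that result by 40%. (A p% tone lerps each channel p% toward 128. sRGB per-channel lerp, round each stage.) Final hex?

#010FB1 is rgb(1, 15, 177).
An 18% tone moves each channel 18% toward 128:
  R: 1 + 0.18×(128−1) = 1 + 22.86 = 23.86 → 24
  G: 15 + 20.34 = 35.34 → 35
  B: 177 + 0.18×(128−177) = 177 − 8.82 = 168.18 → 168
After the tone: rgb(24, 35, 168) = #1823A8.
A 40% tone moves each channel 40% toward 128:
  R: 24 + 0.4×(128−24) = 24 + 41.6 = 65.6 → 66
  G: 35 + 0.4×(128−35) = 35 + 37.2 = 72.2 → 72
  B: 168 − 16 = 152 → 152
rgb(66, 72, 152) = #424898.

#424898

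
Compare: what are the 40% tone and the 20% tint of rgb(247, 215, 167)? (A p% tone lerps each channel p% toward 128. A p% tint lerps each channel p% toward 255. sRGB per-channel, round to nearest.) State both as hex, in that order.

#C7B497, #F9DFB9

40% tone:
  R: 247 − 47.6 = 199.4 → 199
  G: 215 − 34.8 = 180.2 → 180
  B: 167 + 0.4×(128−167) = 167 − 15.6 = 151.4 → 151
  → #C7B497
20% tint:
  R: 247 + 1.6 = 248.6 → 249
  G: 215 + 8 = 223 → 223
  B: 167 + 17.6 = 184.6 → 185
  → #F9DFB9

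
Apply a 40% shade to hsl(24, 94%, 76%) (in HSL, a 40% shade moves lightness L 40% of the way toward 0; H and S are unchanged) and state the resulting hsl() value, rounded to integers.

hsl(24, 94%, 46%)

L moves 40% from 76 toward 0: 76 − 30.4 = 45.6 → 46.
H and S are unchanged.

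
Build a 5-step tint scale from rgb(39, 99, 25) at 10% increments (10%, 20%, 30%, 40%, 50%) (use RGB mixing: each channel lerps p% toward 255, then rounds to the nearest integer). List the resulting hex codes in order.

10%: (39 + 21.6 = 60.6→61, 99 + 15.6 = 114.6→115, 25 + 23 = 48→48) → #3d7330
20%: (39 + 43.2 = 82.2→82, 99 + 31.2 = 130.2→130, 25 + 46 = 71→71) → #528247
30%: (39 + 64.8 = 103.8→104, 99 + 46.8 = 145.8→146, 25 + 69 = 94→94) → #68925e
40%: (39 + 86.4 = 125.4→125, 99 + 62.4 = 161.4→161, 25 + 92 = 117→117) → #7da175
50%: (39 + 108 = 147→147, 99 + 78 = 177→177, 25 + 115 = 140→140) → #93b18c

#3d7330, #528247, #68925e, #7da175, #93b18c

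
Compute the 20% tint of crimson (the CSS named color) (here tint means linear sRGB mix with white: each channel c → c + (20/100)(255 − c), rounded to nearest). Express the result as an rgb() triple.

rgb(227, 67, 99)

CSS crimson is rgb(220, 20, 60).
Lerp each channel 20% toward 255:
  R: 220 + 7 = 227 → 227
  G: 20 + 0.2×(255−20) = 20 + 47 = 67 → 67
  B: 60 + 0.2×(255−60) = 60 + 39 = 99 → 99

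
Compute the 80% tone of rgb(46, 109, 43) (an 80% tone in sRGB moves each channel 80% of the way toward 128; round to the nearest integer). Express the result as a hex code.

#707c6f

Per channel, c → c + 0.8(128 − c):
  R: 46 + 65.6 = 111.6 → 112
  G: 109 + 0.8×(128−109) = 109 + 15.2 = 124.2 → 124
  B: 43 + 0.8×(128−43) = 43 + 68 = 111 → 111
rgb(112, 124, 111) = #707c6f.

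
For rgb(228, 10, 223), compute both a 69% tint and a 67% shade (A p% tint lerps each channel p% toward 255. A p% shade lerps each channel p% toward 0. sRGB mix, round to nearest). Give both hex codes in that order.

69% tint:
  R: 228 + 0.69×(255−228) = 228 + 18.63 = 246.63 → 247
  G: 10 + 0.69×(255−10) = 10 + 169.05 = 179.05 → 179
  B: 223 + 22.08 = 245.08 → 245
  → #F7B3F5
67% shade:
  R: 228 + 0.67×(0−228) = 228 − 152.76 = 75.24 → 75
  G: 10 − 6.7 = 3.3 → 3
  B: 223 − 149.41 = 73.59 → 74
  → #4B034A

#F7B3F5, #4B034A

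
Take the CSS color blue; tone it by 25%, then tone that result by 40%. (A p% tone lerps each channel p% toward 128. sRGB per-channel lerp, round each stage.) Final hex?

#4646b9

CSS blue is rgb(0, 0, 255).
A 25% tone moves each channel 25% toward 128:
  R: 0 + 32 = 32 → 32
  G: 0 + 32 = 32 → 32
  B: 255 + 0.25×(128−255) = 255 − 31.75 = 223.25 → 223
After the tone: rgb(32, 32, 223) = #2020df.
Lerp each channel 40% toward 128:
  R: 32 + 38.4 = 70.4 → 70
  G: 32 + 38.4 = 70.4 → 70
  B: 223 + 0.4×(128−223) = 223 − 38 = 185 → 185
rgb(70, 70, 185) = #4646b9.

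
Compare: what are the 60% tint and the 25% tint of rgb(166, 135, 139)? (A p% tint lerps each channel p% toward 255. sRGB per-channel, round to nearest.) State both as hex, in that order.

60% tint:
  R: 166 + 53.4 = 219.4 → 219
  G: 135 + 0.6×(255−135) = 135 + 72 = 207 → 207
  B: 139 + 69.6 = 208.6 → 209
  → #DBCFD1
25% tint:
  R: 166 + 0.25×(255−166) = 166 + 22.25 = 188.25 → 188
  G: 135 + 0.25×(255−135) = 135 + 30 = 165 → 165
  B: 139 + 29 = 168 → 168
  → #BCA5A8

#DBCFD1, #BCA5A8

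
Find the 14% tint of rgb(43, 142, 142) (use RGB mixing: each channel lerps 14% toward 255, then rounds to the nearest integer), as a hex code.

Per channel, c → c + 0.14(255 − c):
  R: 43 + 0.14×(255−43) = 43 + 29.68 = 72.68 → 73
  G: 142 + 15.82 = 157.82 → 158
  B: 142 + 15.82 = 157.82 → 158
rgb(73, 158, 158) = #499e9e.

#499e9e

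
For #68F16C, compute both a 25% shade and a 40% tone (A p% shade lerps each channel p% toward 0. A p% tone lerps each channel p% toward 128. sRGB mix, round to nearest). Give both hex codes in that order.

#68F16C is rgb(104, 241, 108).
25% shade:
  R: 104 + 0.25×(0−104) = 104 − 26 = 78 → 78
  G: 241 − 60.25 = 180.75 → 181
  B: 108 + 0.25×(0−108) = 108 − 27 = 81 → 81
  → #4EB551
40% tone:
  R: 104 + 9.6 = 113.6 → 114
  G: 241 + 0.4×(128−241) = 241 − 45.2 = 195.8 → 196
  B: 108 + 8 = 116 → 116
  → #72C474

#4EB551, #72C474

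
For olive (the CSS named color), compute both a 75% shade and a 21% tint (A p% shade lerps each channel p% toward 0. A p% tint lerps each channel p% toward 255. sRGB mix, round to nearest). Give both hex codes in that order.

CSS olive is rgb(128, 128, 0).
75% shade:
  R: 128 − 96 = 32 → 32
  G: 128 − 96 = 32 → 32
  B: 0 + 0.75×(0−0) = 0 + 0 = 0 → 0
  → #202000
21% tint:
  R: 128 + 0.21×(255−128) = 128 + 26.67 = 154.67 → 155
  G: 128 + 0.21×(255−128) = 128 + 26.67 = 154.67 → 155
  B: 0 + 53.55 = 53.55 → 54
  → #9B9B36

#202000, #9B9B36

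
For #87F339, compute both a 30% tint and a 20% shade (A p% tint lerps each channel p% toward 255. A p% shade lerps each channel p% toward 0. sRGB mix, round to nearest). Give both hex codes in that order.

#87F339 is rgb(135, 243, 57).
30% tint:
  R: 135 + 0.3×(255−135) = 135 + 36 = 171 → 171
  G: 243 + 3.6 = 246.6 → 247
  B: 57 + 0.3×(255−57) = 57 + 59.4 = 116.4 → 116
  → #ABF774
20% shade:
  R: 135 + 0.2×(0−135) = 135 − 27 = 108 → 108
  G: 243 + 0.2×(0−243) = 243 − 48.6 = 194.4 → 194
  B: 57 − 11.4 = 45.6 → 46
  → #6CC22E

#ABF774, #6CC22E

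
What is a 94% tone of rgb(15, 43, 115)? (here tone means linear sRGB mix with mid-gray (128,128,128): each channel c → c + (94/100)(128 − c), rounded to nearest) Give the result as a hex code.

#797B7F

Lerp each channel 94% toward 128:
  R: 15 + 106.22 = 121.22 → 121
  G: 43 + 0.94×(128−43) = 43 + 79.9 = 122.9 → 123
  B: 115 + 12.22 = 127.22 → 127
rgb(121, 123, 127) = #797B7F.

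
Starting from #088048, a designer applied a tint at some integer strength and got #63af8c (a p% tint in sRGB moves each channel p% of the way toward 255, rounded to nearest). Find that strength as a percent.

#088048 is rgb(8, 128, 72); #63af8c is rgb(99, 175, 140).
On the R channel (widest range): 99 ≈ 8 + (p/100)(255 − 8), so p ≈ 100×(99 − 8)/(255 − 8) = 9100/247 = 36.84.
p = 37 reproduces all three channels after rounding.

37%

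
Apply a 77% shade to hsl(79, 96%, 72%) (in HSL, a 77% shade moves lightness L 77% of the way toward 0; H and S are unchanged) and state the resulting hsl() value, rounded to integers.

L moves 77% from 72 toward 0: 72 − 55.44 = 16.56 → 17.
H and S are unchanged.

hsl(79, 96%, 17%)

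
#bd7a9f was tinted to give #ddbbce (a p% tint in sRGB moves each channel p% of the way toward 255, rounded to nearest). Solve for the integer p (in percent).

49%

#bd7a9f is rgb(189, 122, 159); #ddbbce is rgb(221, 187, 206).
On the G channel (widest range): 187 ≈ 122 + (p/100)(255 − 122), so p ≈ 100×(187 − 122)/(255 − 122) = 6500/133 = 48.87.
p = 49 reproduces all three channels after rounding.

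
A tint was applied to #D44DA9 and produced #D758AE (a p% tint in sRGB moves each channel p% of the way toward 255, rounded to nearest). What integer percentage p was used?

#D44DA9 is rgb(212, 77, 169); #D758AE is rgb(215, 88, 174).
On the G channel (widest range): 88 ≈ 77 + (p/100)(255 − 77), so p ≈ 100×(88 − 77)/(255 − 77) = 1100/178 = 6.18.
p = 6 reproduces all three channels after rounding.

6%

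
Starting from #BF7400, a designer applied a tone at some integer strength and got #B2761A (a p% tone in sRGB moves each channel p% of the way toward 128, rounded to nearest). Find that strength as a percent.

#BF7400 is rgb(191, 116, 0); #B2761A is rgb(178, 118, 26).
On the B channel (widest range): 26 ≈ 0 + (p/100)(128 − 0), so p ≈ 100×(26 − 0)/(128 − 0) = 2600/128 = 20.31.
p = 20 reproduces all three channels after rounding.

20%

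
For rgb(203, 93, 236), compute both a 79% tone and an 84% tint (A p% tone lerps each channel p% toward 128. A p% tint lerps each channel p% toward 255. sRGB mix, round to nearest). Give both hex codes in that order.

#907997, #f7e5fc

79% tone:
  R: 203 + 0.79×(128−203) = 203 − 59.25 = 143.75 → 144
  G: 93 + 0.79×(128−93) = 93 + 27.65 = 120.65 → 121
  B: 236 + 0.79×(128−236) = 236 − 85.32 = 150.68 → 151
  → #907997
84% tint:
  R: 203 + 0.84×(255−203) = 203 + 43.68 = 246.68 → 247
  G: 93 + 136.08 = 229.08 → 229
  B: 236 + 0.84×(255−236) = 236 + 15.96 = 251.96 → 252
  → #f7e5fc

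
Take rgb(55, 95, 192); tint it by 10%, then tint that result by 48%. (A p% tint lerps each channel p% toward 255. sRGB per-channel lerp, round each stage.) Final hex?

Lerp each channel 10% toward 255:
  R: 55 + 20 = 75 → 75
  G: 95 + 0.1×(255−95) = 95 + 16 = 111 → 111
  B: 192 + 0.1×(255−192) = 192 + 6.3 = 198.3 → 198
After the tint: rgb(75, 111, 198) = #4B6FC6.
A 48% tint moves each channel 48% toward 255:
  R: 75 + 0.48×(255−75) = 75 + 86.4 = 161.4 → 161
  G: 111 + 0.48×(255−111) = 111 + 69.12 = 180.12 → 180
  B: 198 + 0.48×(255−198) = 198 + 27.36 = 225.36 → 225
rgb(161, 180, 225) = #A1B4E1.

#A1B4E1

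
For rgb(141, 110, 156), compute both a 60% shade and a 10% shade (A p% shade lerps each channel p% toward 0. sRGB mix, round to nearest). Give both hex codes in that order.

60% shade:
  R: 141 + 0.6×(0−141) = 141 − 84.6 = 56.4 → 56
  G: 110 + 0.6×(0−110) = 110 − 66 = 44 → 44
  B: 156 − 93.6 = 62.4 → 62
  → #382C3E
10% shade:
  R: 141 − 14.1 = 126.9 → 127
  G: 110 − 11 = 99 → 99
  B: 156 + 0.1×(0−156) = 156 − 15.6 = 140.4 → 140
  → #7F638C

#382C3E, #7F638C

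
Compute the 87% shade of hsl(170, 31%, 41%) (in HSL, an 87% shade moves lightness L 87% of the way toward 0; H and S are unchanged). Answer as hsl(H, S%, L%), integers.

hsl(170, 31%, 5%)

L moves 87% from 41 toward 0: 41 − 35.67 = 5.33 → 5.
H and S are unchanged.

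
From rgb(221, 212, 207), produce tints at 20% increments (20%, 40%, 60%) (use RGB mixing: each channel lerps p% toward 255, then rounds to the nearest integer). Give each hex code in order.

#E4DDD9, #EBE5E2, #F1EEEC

20%: (221 + 6.8 = 227.8→228, 212 + 8.6 = 220.6→221, 207 + 9.6 = 216.6→217) → #E4DDD9
40%: (221 + 13.6 = 234.6→235, 212 + 17.2 = 229.2→229, 207 + 19.2 = 226.2→226) → #EBE5E2
60%: (221 + 20.4 = 241.4→241, 212 + 25.8 = 237.8→238, 207 + 28.8 = 235.8→236) → #F1EEEC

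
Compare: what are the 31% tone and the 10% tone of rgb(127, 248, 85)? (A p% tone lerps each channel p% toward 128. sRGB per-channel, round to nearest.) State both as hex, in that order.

#7fd362, #7fec59

31% tone:
  R: 127 + 0.31×(128−127) = 127 + 0.31 = 127.31 → 127
  G: 248 − 37.2 = 210.8 → 211
  B: 85 + 13.33 = 98.33 → 98
  → #7fd362
10% tone:
  R: 127 + 0.1×(128−127) = 127 + 0.1 = 127.1 → 127
  G: 248 + 0.1×(128−248) = 248 − 12 = 236 → 236
  B: 85 + 0.1×(128−85) = 85 + 4.3 = 89.3 → 89
  → #7fec59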